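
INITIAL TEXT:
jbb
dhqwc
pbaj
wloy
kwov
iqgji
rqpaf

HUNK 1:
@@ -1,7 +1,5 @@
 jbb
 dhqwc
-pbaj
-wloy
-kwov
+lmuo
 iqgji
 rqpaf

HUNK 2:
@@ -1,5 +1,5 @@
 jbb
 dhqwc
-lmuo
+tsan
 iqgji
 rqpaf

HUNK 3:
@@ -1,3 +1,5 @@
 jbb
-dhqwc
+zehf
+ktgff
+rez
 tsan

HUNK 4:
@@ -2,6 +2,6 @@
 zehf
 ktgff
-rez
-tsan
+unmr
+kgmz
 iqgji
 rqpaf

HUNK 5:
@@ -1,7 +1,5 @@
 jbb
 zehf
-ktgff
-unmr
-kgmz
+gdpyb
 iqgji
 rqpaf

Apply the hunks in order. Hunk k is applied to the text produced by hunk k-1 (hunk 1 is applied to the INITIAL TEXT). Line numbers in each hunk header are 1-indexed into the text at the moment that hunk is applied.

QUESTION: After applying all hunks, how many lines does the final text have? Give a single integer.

Answer: 5

Derivation:
Hunk 1: at line 1 remove [pbaj,wloy,kwov] add [lmuo] -> 5 lines: jbb dhqwc lmuo iqgji rqpaf
Hunk 2: at line 1 remove [lmuo] add [tsan] -> 5 lines: jbb dhqwc tsan iqgji rqpaf
Hunk 3: at line 1 remove [dhqwc] add [zehf,ktgff,rez] -> 7 lines: jbb zehf ktgff rez tsan iqgji rqpaf
Hunk 4: at line 2 remove [rez,tsan] add [unmr,kgmz] -> 7 lines: jbb zehf ktgff unmr kgmz iqgji rqpaf
Hunk 5: at line 1 remove [ktgff,unmr,kgmz] add [gdpyb] -> 5 lines: jbb zehf gdpyb iqgji rqpaf
Final line count: 5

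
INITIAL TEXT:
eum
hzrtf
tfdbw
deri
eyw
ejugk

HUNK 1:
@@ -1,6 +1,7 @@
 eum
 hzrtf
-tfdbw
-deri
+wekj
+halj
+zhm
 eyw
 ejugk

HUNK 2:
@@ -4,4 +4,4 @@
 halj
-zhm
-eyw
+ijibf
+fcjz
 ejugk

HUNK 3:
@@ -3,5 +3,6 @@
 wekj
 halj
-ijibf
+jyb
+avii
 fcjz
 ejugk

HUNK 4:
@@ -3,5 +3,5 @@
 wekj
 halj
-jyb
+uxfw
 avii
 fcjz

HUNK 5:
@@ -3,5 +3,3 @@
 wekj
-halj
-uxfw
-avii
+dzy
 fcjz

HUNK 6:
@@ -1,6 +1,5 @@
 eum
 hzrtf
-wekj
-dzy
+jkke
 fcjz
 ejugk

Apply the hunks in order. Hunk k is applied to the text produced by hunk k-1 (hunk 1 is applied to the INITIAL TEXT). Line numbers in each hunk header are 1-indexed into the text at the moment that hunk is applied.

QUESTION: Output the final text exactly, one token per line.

Hunk 1: at line 1 remove [tfdbw,deri] add [wekj,halj,zhm] -> 7 lines: eum hzrtf wekj halj zhm eyw ejugk
Hunk 2: at line 4 remove [zhm,eyw] add [ijibf,fcjz] -> 7 lines: eum hzrtf wekj halj ijibf fcjz ejugk
Hunk 3: at line 3 remove [ijibf] add [jyb,avii] -> 8 lines: eum hzrtf wekj halj jyb avii fcjz ejugk
Hunk 4: at line 3 remove [jyb] add [uxfw] -> 8 lines: eum hzrtf wekj halj uxfw avii fcjz ejugk
Hunk 5: at line 3 remove [halj,uxfw,avii] add [dzy] -> 6 lines: eum hzrtf wekj dzy fcjz ejugk
Hunk 6: at line 1 remove [wekj,dzy] add [jkke] -> 5 lines: eum hzrtf jkke fcjz ejugk

Answer: eum
hzrtf
jkke
fcjz
ejugk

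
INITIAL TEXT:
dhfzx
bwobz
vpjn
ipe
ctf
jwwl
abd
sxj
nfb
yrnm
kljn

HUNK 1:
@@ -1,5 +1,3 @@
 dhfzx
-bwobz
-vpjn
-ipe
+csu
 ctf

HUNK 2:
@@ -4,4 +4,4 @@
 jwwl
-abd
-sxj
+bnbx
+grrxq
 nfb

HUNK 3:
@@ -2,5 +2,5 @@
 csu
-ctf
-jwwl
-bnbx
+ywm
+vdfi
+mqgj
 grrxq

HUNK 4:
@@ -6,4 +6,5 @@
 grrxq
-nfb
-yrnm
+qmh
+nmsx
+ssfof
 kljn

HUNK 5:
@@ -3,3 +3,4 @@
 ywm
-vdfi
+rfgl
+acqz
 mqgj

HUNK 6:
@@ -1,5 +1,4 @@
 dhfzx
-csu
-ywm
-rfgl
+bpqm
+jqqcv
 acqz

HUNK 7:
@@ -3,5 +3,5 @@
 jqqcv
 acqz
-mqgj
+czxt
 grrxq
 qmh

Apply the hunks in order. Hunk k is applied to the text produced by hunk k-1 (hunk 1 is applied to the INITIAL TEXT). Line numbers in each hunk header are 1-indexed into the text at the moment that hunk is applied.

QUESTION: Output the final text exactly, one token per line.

Answer: dhfzx
bpqm
jqqcv
acqz
czxt
grrxq
qmh
nmsx
ssfof
kljn

Derivation:
Hunk 1: at line 1 remove [bwobz,vpjn,ipe] add [csu] -> 9 lines: dhfzx csu ctf jwwl abd sxj nfb yrnm kljn
Hunk 2: at line 4 remove [abd,sxj] add [bnbx,grrxq] -> 9 lines: dhfzx csu ctf jwwl bnbx grrxq nfb yrnm kljn
Hunk 3: at line 2 remove [ctf,jwwl,bnbx] add [ywm,vdfi,mqgj] -> 9 lines: dhfzx csu ywm vdfi mqgj grrxq nfb yrnm kljn
Hunk 4: at line 6 remove [nfb,yrnm] add [qmh,nmsx,ssfof] -> 10 lines: dhfzx csu ywm vdfi mqgj grrxq qmh nmsx ssfof kljn
Hunk 5: at line 3 remove [vdfi] add [rfgl,acqz] -> 11 lines: dhfzx csu ywm rfgl acqz mqgj grrxq qmh nmsx ssfof kljn
Hunk 6: at line 1 remove [csu,ywm,rfgl] add [bpqm,jqqcv] -> 10 lines: dhfzx bpqm jqqcv acqz mqgj grrxq qmh nmsx ssfof kljn
Hunk 7: at line 3 remove [mqgj] add [czxt] -> 10 lines: dhfzx bpqm jqqcv acqz czxt grrxq qmh nmsx ssfof kljn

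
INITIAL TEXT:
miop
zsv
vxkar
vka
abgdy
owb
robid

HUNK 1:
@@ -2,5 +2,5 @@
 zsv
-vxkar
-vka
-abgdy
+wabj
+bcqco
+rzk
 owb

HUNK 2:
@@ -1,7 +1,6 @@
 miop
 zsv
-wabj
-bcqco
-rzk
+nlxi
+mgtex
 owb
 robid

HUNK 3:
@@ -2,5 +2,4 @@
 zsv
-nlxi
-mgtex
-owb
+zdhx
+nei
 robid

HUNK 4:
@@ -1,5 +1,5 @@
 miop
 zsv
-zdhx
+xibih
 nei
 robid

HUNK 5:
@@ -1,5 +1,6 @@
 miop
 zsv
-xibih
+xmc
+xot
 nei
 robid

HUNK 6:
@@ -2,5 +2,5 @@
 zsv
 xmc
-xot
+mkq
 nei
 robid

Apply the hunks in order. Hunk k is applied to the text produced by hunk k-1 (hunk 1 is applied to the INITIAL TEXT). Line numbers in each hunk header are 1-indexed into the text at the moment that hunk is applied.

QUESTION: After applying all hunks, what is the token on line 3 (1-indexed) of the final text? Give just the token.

Answer: xmc

Derivation:
Hunk 1: at line 2 remove [vxkar,vka,abgdy] add [wabj,bcqco,rzk] -> 7 lines: miop zsv wabj bcqco rzk owb robid
Hunk 2: at line 1 remove [wabj,bcqco,rzk] add [nlxi,mgtex] -> 6 lines: miop zsv nlxi mgtex owb robid
Hunk 3: at line 2 remove [nlxi,mgtex,owb] add [zdhx,nei] -> 5 lines: miop zsv zdhx nei robid
Hunk 4: at line 1 remove [zdhx] add [xibih] -> 5 lines: miop zsv xibih nei robid
Hunk 5: at line 1 remove [xibih] add [xmc,xot] -> 6 lines: miop zsv xmc xot nei robid
Hunk 6: at line 2 remove [xot] add [mkq] -> 6 lines: miop zsv xmc mkq nei robid
Final line 3: xmc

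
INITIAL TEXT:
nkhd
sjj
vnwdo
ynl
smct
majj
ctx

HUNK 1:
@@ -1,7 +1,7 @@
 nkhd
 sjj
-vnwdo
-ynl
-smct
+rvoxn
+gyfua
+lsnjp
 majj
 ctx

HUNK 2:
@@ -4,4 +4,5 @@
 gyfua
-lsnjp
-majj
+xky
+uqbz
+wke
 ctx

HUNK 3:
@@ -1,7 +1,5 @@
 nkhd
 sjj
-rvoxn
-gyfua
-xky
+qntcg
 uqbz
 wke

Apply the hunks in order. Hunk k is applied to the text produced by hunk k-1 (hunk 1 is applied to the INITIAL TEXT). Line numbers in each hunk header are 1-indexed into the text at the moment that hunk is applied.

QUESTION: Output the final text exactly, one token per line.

Answer: nkhd
sjj
qntcg
uqbz
wke
ctx

Derivation:
Hunk 1: at line 1 remove [vnwdo,ynl,smct] add [rvoxn,gyfua,lsnjp] -> 7 lines: nkhd sjj rvoxn gyfua lsnjp majj ctx
Hunk 2: at line 4 remove [lsnjp,majj] add [xky,uqbz,wke] -> 8 lines: nkhd sjj rvoxn gyfua xky uqbz wke ctx
Hunk 3: at line 1 remove [rvoxn,gyfua,xky] add [qntcg] -> 6 lines: nkhd sjj qntcg uqbz wke ctx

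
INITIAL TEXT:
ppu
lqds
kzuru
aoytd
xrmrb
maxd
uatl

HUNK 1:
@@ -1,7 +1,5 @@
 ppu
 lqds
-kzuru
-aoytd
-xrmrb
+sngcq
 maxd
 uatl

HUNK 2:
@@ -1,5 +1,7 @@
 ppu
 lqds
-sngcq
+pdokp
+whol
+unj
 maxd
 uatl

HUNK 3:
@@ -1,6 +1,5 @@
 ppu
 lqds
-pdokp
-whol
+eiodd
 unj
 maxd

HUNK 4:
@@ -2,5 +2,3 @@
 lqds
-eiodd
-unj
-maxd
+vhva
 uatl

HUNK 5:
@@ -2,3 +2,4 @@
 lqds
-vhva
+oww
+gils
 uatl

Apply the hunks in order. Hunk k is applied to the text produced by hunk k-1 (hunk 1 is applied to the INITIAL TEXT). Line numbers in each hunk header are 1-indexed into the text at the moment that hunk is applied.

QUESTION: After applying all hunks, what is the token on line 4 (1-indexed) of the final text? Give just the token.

Answer: gils

Derivation:
Hunk 1: at line 1 remove [kzuru,aoytd,xrmrb] add [sngcq] -> 5 lines: ppu lqds sngcq maxd uatl
Hunk 2: at line 1 remove [sngcq] add [pdokp,whol,unj] -> 7 lines: ppu lqds pdokp whol unj maxd uatl
Hunk 3: at line 1 remove [pdokp,whol] add [eiodd] -> 6 lines: ppu lqds eiodd unj maxd uatl
Hunk 4: at line 2 remove [eiodd,unj,maxd] add [vhva] -> 4 lines: ppu lqds vhva uatl
Hunk 5: at line 2 remove [vhva] add [oww,gils] -> 5 lines: ppu lqds oww gils uatl
Final line 4: gils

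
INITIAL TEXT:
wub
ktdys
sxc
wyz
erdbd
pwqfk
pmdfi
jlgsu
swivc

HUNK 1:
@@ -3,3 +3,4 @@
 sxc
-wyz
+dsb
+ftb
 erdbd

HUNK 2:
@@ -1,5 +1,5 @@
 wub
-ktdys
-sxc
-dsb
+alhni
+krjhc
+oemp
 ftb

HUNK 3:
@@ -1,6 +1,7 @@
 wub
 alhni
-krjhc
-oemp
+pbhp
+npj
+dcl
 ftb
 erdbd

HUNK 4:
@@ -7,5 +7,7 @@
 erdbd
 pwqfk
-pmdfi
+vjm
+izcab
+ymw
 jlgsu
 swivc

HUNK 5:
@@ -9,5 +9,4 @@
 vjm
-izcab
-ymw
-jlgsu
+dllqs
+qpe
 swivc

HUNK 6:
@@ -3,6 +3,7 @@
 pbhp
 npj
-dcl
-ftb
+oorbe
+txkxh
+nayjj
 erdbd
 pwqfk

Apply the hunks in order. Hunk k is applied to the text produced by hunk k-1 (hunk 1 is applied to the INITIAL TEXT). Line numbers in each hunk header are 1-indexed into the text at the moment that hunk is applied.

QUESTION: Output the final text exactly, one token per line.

Answer: wub
alhni
pbhp
npj
oorbe
txkxh
nayjj
erdbd
pwqfk
vjm
dllqs
qpe
swivc

Derivation:
Hunk 1: at line 3 remove [wyz] add [dsb,ftb] -> 10 lines: wub ktdys sxc dsb ftb erdbd pwqfk pmdfi jlgsu swivc
Hunk 2: at line 1 remove [ktdys,sxc,dsb] add [alhni,krjhc,oemp] -> 10 lines: wub alhni krjhc oemp ftb erdbd pwqfk pmdfi jlgsu swivc
Hunk 3: at line 1 remove [krjhc,oemp] add [pbhp,npj,dcl] -> 11 lines: wub alhni pbhp npj dcl ftb erdbd pwqfk pmdfi jlgsu swivc
Hunk 4: at line 7 remove [pmdfi] add [vjm,izcab,ymw] -> 13 lines: wub alhni pbhp npj dcl ftb erdbd pwqfk vjm izcab ymw jlgsu swivc
Hunk 5: at line 9 remove [izcab,ymw,jlgsu] add [dllqs,qpe] -> 12 lines: wub alhni pbhp npj dcl ftb erdbd pwqfk vjm dllqs qpe swivc
Hunk 6: at line 3 remove [dcl,ftb] add [oorbe,txkxh,nayjj] -> 13 lines: wub alhni pbhp npj oorbe txkxh nayjj erdbd pwqfk vjm dllqs qpe swivc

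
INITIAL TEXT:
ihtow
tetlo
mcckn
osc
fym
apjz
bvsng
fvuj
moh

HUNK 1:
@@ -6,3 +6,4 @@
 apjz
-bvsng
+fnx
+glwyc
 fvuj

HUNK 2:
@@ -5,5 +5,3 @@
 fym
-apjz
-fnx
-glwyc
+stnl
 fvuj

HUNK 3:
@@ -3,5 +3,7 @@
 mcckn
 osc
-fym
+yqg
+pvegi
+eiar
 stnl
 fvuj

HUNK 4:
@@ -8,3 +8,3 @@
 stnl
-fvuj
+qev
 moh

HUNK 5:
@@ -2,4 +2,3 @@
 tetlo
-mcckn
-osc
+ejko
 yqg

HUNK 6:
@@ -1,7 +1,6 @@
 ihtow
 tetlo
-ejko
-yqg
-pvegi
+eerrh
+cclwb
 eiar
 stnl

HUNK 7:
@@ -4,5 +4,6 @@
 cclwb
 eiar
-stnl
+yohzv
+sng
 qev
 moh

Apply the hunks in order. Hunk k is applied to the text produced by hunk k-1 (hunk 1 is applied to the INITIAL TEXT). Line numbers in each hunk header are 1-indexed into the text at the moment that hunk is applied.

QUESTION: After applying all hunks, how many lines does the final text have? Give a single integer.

Hunk 1: at line 6 remove [bvsng] add [fnx,glwyc] -> 10 lines: ihtow tetlo mcckn osc fym apjz fnx glwyc fvuj moh
Hunk 2: at line 5 remove [apjz,fnx,glwyc] add [stnl] -> 8 lines: ihtow tetlo mcckn osc fym stnl fvuj moh
Hunk 3: at line 3 remove [fym] add [yqg,pvegi,eiar] -> 10 lines: ihtow tetlo mcckn osc yqg pvegi eiar stnl fvuj moh
Hunk 4: at line 8 remove [fvuj] add [qev] -> 10 lines: ihtow tetlo mcckn osc yqg pvegi eiar stnl qev moh
Hunk 5: at line 2 remove [mcckn,osc] add [ejko] -> 9 lines: ihtow tetlo ejko yqg pvegi eiar stnl qev moh
Hunk 6: at line 1 remove [ejko,yqg,pvegi] add [eerrh,cclwb] -> 8 lines: ihtow tetlo eerrh cclwb eiar stnl qev moh
Hunk 7: at line 4 remove [stnl] add [yohzv,sng] -> 9 lines: ihtow tetlo eerrh cclwb eiar yohzv sng qev moh
Final line count: 9

Answer: 9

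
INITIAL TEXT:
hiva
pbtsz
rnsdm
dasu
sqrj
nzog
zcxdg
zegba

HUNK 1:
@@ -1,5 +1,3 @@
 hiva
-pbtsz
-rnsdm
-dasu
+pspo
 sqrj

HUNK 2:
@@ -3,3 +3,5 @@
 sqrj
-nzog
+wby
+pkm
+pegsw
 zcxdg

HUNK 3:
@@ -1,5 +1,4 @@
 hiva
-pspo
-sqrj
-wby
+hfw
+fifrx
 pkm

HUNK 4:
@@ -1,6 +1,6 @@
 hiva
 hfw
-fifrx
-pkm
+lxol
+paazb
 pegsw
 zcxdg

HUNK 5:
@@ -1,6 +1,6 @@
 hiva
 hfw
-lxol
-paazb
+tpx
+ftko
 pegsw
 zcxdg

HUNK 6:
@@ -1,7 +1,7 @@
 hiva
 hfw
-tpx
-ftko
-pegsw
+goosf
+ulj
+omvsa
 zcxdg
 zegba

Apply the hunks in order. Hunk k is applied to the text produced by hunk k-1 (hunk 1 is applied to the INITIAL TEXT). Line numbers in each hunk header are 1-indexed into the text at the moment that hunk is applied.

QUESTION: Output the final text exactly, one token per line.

Answer: hiva
hfw
goosf
ulj
omvsa
zcxdg
zegba

Derivation:
Hunk 1: at line 1 remove [pbtsz,rnsdm,dasu] add [pspo] -> 6 lines: hiva pspo sqrj nzog zcxdg zegba
Hunk 2: at line 3 remove [nzog] add [wby,pkm,pegsw] -> 8 lines: hiva pspo sqrj wby pkm pegsw zcxdg zegba
Hunk 3: at line 1 remove [pspo,sqrj,wby] add [hfw,fifrx] -> 7 lines: hiva hfw fifrx pkm pegsw zcxdg zegba
Hunk 4: at line 1 remove [fifrx,pkm] add [lxol,paazb] -> 7 lines: hiva hfw lxol paazb pegsw zcxdg zegba
Hunk 5: at line 1 remove [lxol,paazb] add [tpx,ftko] -> 7 lines: hiva hfw tpx ftko pegsw zcxdg zegba
Hunk 6: at line 1 remove [tpx,ftko,pegsw] add [goosf,ulj,omvsa] -> 7 lines: hiva hfw goosf ulj omvsa zcxdg zegba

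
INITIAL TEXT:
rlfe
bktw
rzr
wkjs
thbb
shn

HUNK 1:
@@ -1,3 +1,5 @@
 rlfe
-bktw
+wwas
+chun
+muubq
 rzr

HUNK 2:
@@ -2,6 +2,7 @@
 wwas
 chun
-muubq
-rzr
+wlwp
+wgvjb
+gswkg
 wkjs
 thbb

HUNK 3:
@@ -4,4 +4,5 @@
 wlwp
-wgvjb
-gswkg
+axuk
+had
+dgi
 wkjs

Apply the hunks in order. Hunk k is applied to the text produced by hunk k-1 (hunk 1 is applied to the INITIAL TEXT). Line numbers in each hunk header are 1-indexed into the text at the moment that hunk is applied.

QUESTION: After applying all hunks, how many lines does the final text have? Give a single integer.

Answer: 10

Derivation:
Hunk 1: at line 1 remove [bktw] add [wwas,chun,muubq] -> 8 lines: rlfe wwas chun muubq rzr wkjs thbb shn
Hunk 2: at line 2 remove [muubq,rzr] add [wlwp,wgvjb,gswkg] -> 9 lines: rlfe wwas chun wlwp wgvjb gswkg wkjs thbb shn
Hunk 3: at line 4 remove [wgvjb,gswkg] add [axuk,had,dgi] -> 10 lines: rlfe wwas chun wlwp axuk had dgi wkjs thbb shn
Final line count: 10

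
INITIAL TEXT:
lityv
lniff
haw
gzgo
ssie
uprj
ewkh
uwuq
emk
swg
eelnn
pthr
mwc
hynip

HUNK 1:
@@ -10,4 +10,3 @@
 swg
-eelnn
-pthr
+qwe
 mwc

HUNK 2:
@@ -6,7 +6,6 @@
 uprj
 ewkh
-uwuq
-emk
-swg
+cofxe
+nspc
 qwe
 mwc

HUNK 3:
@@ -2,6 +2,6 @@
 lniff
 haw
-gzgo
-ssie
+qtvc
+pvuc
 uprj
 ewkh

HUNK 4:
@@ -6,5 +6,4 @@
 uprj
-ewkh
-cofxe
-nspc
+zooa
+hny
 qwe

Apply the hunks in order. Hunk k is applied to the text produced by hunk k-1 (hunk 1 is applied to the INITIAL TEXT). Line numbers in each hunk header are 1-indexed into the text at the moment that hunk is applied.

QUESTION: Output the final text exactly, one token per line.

Answer: lityv
lniff
haw
qtvc
pvuc
uprj
zooa
hny
qwe
mwc
hynip

Derivation:
Hunk 1: at line 10 remove [eelnn,pthr] add [qwe] -> 13 lines: lityv lniff haw gzgo ssie uprj ewkh uwuq emk swg qwe mwc hynip
Hunk 2: at line 6 remove [uwuq,emk,swg] add [cofxe,nspc] -> 12 lines: lityv lniff haw gzgo ssie uprj ewkh cofxe nspc qwe mwc hynip
Hunk 3: at line 2 remove [gzgo,ssie] add [qtvc,pvuc] -> 12 lines: lityv lniff haw qtvc pvuc uprj ewkh cofxe nspc qwe mwc hynip
Hunk 4: at line 6 remove [ewkh,cofxe,nspc] add [zooa,hny] -> 11 lines: lityv lniff haw qtvc pvuc uprj zooa hny qwe mwc hynip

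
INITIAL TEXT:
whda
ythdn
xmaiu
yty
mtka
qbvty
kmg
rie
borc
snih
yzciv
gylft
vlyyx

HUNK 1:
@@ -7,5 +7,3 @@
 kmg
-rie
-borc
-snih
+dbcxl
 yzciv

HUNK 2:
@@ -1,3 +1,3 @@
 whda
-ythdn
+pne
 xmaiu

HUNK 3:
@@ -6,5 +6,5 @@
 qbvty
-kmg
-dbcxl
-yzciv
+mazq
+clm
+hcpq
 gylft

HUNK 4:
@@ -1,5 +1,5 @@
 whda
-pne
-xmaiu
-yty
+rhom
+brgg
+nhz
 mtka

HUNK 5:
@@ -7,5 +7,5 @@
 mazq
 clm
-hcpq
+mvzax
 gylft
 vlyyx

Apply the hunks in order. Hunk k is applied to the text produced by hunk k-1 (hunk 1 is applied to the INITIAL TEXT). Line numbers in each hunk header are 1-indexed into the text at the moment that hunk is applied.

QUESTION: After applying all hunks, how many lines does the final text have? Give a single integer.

Hunk 1: at line 7 remove [rie,borc,snih] add [dbcxl] -> 11 lines: whda ythdn xmaiu yty mtka qbvty kmg dbcxl yzciv gylft vlyyx
Hunk 2: at line 1 remove [ythdn] add [pne] -> 11 lines: whda pne xmaiu yty mtka qbvty kmg dbcxl yzciv gylft vlyyx
Hunk 3: at line 6 remove [kmg,dbcxl,yzciv] add [mazq,clm,hcpq] -> 11 lines: whda pne xmaiu yty mtka qbvty mazq clm hcpq gylft vlyyx
Hunk 4: at line 1 remove [pne,xmaiu,yty] add [rhom,brgg,nhz] -> 11 lines: whda rhom brgg nhz mtka qbvty mazq clm hcpq gylft vlyyx
Hunk 5: at line 7 remove [hcpq] add [mvzax] -> 11 lines: whda rhom brgg nhz mtka qbvty mazq clm mvzax gylft vlyyx
Final line count: 11

Answer: 11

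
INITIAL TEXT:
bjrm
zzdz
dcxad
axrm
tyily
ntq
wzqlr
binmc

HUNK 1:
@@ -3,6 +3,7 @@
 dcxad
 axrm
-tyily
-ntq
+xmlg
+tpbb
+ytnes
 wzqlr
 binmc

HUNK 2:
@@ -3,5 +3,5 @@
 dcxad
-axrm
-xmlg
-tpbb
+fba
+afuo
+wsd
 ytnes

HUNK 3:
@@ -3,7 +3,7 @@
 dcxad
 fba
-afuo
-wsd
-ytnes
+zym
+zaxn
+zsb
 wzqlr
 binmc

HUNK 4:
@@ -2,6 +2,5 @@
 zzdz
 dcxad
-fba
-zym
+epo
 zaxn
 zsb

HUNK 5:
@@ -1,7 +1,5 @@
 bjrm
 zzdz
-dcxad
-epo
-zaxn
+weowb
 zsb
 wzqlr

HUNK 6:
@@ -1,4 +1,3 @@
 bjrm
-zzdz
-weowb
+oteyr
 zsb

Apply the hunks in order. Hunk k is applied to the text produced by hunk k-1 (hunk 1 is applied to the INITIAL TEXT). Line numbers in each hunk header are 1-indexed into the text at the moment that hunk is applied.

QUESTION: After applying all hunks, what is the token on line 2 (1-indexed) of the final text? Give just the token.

Hunk 1: at line 3 remove [tyily,ntq] add [xmlg,tpbb,ytnes] -> 9 lines: bjrm zzdz dcxad axrm xmlg tpbb ytnes wzqlr binmc
Hunk 2: at line 3 remove [axrm,xmlg,tpbb] add [fba,afuo,wsd] -> 9 lines: bjrm zzdz dcxad fba afuo wsd ytnes wzqlr binmc
Hunk 3: at line 3 remove [afuo,wsd,ytnes] add [zym,zaxn,zsb] -> 9 lines: bjrm zzdz dcxad fba zym zaxn zsb wzqlr binmc
Hunk 4: at line 2 remove [fba,zym] add [epo] -> 8 lines: bjrm zzdz dcxad epo zaxn zsb wzqlr binmc
Hunk 5: at line 1 remove [dcxad,epo,zaxn] add [weowb] -> 6 lines: bjrm zzdz weowb zsb wzqlr binmc
Hunk 6: at line 1 remove [zzdz,weowb] add [oteyr] -> 5 lines: bjrm oteyr zsb wzqlr binmc
Final line 2: oteyr

Answer: oteyr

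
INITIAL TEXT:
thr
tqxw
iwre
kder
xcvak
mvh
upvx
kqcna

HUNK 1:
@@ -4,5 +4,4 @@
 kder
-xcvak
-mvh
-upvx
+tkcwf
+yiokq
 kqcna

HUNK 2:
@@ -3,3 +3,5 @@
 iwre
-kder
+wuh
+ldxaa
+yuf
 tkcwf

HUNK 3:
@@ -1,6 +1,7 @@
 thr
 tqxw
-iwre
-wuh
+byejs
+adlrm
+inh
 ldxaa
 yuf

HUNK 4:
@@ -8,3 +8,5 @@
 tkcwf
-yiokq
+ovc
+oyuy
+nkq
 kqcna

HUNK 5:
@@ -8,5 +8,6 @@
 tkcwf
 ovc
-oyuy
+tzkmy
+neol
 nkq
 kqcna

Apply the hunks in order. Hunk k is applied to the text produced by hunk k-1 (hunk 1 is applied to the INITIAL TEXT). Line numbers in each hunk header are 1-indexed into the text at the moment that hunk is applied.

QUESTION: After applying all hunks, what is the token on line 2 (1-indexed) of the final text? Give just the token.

Hunk 1: at line 4 remove [xcvak,mvh,upvx] add [tkcwf,yiokq] -> 7 lines: thr tqxw iwre kder tkcwf yiokq kqcna
Hunk 2: at line 3 remove [kder] add [wuh,ldxaa,yuf] -> 9 lines: thr tqxw iwre wuh ldxaa yuf tkcwf yiokq kqcna
Hunk 3: at line 1 remove [iwre,wuh] add [byejs,adlrm,inh] -> 10 lines: thr tqxw byejs adlrm inh ldxaa yuf tkcwf yiokq kqcna
Hunk 4: at line 8 remove [yiokq] add [ovc,oyuy,nkq] -> 12 lines: thr tqxw byejs adlrm inh ldxaa yuf tkcwf ovc oyuy nkq kqcna
Hunk 5: at line 8 remove [oyuy] add [tzkmy,neol] -> 13 lines: thr tqxw byejs adlrm inh ldxaa yuf tkcwf ovc tzkmy neol nkq kqcna
Final line 2: tqxw

Answer: tqxw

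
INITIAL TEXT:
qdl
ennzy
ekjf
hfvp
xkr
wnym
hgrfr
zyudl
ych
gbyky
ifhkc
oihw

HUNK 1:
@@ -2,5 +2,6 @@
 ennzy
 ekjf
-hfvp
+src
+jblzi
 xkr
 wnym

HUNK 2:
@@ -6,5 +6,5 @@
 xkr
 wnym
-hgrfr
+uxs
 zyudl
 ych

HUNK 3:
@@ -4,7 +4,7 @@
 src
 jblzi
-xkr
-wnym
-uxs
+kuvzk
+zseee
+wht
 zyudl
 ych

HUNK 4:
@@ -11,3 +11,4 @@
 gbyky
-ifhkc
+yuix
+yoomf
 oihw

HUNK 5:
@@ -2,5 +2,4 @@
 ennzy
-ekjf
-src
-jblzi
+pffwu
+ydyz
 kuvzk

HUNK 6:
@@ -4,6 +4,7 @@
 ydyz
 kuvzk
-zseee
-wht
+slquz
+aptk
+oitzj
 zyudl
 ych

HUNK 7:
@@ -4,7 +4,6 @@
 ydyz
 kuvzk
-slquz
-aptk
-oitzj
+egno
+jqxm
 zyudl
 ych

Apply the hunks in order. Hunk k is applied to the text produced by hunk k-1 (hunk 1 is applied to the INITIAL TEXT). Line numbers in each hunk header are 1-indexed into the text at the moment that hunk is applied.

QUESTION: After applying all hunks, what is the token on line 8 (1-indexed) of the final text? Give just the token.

Answer: zyudl

Derivation:
Hunk 1: at line 2 remove [hfvp] add [src,jblzi] -> 13 lines: qdl ennzy ekjf src jblzi xkr wnym hgrfr zyudl ych gbyky ifhkc oihw
Hunk 2: at line 6 remove [hgrfr] add [uxs] -> 13 lines: qdl ennzy ekjf src jblzi xkr wnym uxs zyudl ych gbyky ifhkc oihw
Hunk 3: at line 4 remove [xkr,wnym,uxs] add [kuvzk,zseee,wht] -> 13 lines: qdl ennzy ekjf src jblzi kuvzk zseee wht zyudl ych gbyky ifhkc oihw
Hunk 4: at line 11 remove [ifhkc] add [yuix,yoomf] -> 14 lines: qdl ennzy ekjf src jblzi kuvzk zseee wht zyudl ych gbyky yuix yoomf oihw
Hunk 5: at line 2 remove [ekjf,src,jblzi] add [pffwu,ydyz] -> 13 lines: qdl ennzy pffwu ydyz kuvzk zseee wht zyudl ych gbyky yuix yoomf oihw
Hunk 6: at line 4 remove [zseee,wht] add [slquz,aptk,oitzj] -> 14 lines: qdl ennzy pffwu ydyz kuvzk slquz aptk oitzj zyudl ych gbyky yuix yoomf oihw
Hunk 7: at line 4 remove [slquz,aptk,oitzj] add [egno,jqxm] -> 13 lines: qdl ennzy pffwu ydyz kuvzk egno jqxm zyudl ych gbyky yuix yoomf oihw
Final line 8: zyudl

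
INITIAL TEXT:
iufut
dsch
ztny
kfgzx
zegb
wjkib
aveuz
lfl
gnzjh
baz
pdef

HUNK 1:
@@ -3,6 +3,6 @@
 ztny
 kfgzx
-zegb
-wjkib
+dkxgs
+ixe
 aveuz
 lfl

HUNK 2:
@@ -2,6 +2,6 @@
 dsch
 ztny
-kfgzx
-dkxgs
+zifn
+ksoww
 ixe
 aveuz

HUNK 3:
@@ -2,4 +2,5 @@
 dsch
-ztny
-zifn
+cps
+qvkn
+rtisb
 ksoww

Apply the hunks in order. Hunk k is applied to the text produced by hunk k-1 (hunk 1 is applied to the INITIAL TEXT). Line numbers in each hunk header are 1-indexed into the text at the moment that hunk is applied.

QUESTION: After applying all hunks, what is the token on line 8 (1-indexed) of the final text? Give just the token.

Answer: aveuz

Derivation:
Hunk 1: at line 3 remove [zegb,wjkib] add [dkxgs,ixe] -> 11 lines: iufut dsch ztny kfgzx dkxgs ixe aveuz lfl gnzjh baz pdef
Hunk 2: at line 2 remove [kfgzx,dkxgs] add [zifn,ksoww] -> 11 lines: iufut dsch ztny zifn ksoww ixe aveuz lfl gnzjh baz pdef
Hunk 3: at line 2 remove [ztny,zifn] add [cps,qvkn,rtisb] -> 12 lines: iufut dsch cps qvkn rtisb ksoww ixe aveuz lfl gnzjh baz pdef
Final line 8: aveuz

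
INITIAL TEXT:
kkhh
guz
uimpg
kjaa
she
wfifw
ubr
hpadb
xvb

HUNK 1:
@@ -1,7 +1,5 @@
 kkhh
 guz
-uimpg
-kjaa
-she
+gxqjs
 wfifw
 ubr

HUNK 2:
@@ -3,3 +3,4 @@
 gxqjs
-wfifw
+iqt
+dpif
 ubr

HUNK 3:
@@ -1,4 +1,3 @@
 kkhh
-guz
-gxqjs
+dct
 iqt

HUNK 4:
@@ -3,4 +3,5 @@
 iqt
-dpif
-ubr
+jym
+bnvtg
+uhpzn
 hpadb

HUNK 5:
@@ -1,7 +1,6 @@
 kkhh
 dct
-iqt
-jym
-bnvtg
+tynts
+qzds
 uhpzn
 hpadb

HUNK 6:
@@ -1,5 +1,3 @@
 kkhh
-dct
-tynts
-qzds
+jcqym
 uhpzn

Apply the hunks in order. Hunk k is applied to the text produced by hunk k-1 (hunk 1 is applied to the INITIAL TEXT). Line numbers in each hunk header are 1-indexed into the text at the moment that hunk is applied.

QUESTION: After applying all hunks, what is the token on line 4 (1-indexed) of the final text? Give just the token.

Hunk 1: at line 1 remove [uimpg,kjaa,she] add [gxqjs] -> 7 lines: kkhh guz gxqjs wfifw ubr hpadb xvb
Hunk 2: at line 3 remove [wfifw] add [iqt,dpif] -> 8 lines: kkhh guz gxqjs iqt dpif ubr hpadb xvb
Hunk 3: at line 1 remove [guz,gxqjs] add [dct] -> 7 lines: kkhh dct iqt dpif ubr hpadb xvb
Hunk 4: at line 3 remove [dpif,ubr] add [jym,bnvtg,uhpzn] -> 8 lines: kkhh dct iqt jym bnvtg uhpzn hpadb xvb
Hunk 5: at line 1 remove [iqt,jym,bnvtg] add [tynts,qzds] -> 7 lines: kkhh dct tynts qzds uhpzn hpadb xvb
Hunk 6: at line 1 remove [dct,tynts,qzds] add [jcqym] -> 5 lines: kkhh jcqym uhpzn hpadb xvb
Final line 4: hpadb

Answer: hpadb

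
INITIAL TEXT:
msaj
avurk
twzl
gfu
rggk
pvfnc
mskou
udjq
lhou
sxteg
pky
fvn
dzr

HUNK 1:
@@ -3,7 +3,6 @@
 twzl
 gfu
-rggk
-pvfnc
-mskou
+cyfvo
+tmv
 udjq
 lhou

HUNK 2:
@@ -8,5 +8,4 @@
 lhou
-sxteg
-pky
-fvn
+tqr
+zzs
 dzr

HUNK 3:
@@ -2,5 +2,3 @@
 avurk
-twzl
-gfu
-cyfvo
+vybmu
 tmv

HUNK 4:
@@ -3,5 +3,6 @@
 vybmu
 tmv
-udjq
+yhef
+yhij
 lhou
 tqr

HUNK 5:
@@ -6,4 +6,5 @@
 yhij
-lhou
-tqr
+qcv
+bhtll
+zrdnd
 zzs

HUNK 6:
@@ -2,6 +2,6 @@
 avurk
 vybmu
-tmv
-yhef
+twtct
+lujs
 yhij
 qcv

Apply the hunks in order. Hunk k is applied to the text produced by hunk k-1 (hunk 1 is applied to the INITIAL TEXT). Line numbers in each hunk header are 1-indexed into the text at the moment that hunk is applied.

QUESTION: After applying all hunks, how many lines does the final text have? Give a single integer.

Answer: 11

Derivation:
Hunk 1: at line 3 remove [rggk,pvfnc,mskou] add [cyfvo,tmv] -> 12 lines: msaj avurk twzl gfu cyfvo tmv udjq lhou sxteg pky fvn dzr
Hunk 2: at line 8 remove [sxteg,pky,fvn] add [tqr,zzs] -> 11 lines: msaj avurk twzl gfu cyfvo tmv udjq lhou tqr zzs dzr
Hunk 3: at line 2 remove [twzl,gfu,cyfvo] add [vybmu] -> 9 lines: msaj avurk vybmu tmv udjq lhou tqr zzs dzr
Hunk 4: at line 3 remove [udjq] add [yhef,yhij] -> 10 lines: msaj avurk vybmu tmv yhef yhij lhou tqr zzs dzr
Hunk 5: at line 6 remove [lhou,tqr] add [qcv,bhtll,zrdnd] -> 11 lines: msaj avurk vybmu tmv yhef yhij qcv bhtll zrdnd zzs dzr
Hunk 6: at line 2 remove [tmv,yhef] add [twtct,lujs] -> 11 lines: msaj avurk vybmu twtct lujs yhij qcv bhtll zrdnd zzs dzr
Final line count: 11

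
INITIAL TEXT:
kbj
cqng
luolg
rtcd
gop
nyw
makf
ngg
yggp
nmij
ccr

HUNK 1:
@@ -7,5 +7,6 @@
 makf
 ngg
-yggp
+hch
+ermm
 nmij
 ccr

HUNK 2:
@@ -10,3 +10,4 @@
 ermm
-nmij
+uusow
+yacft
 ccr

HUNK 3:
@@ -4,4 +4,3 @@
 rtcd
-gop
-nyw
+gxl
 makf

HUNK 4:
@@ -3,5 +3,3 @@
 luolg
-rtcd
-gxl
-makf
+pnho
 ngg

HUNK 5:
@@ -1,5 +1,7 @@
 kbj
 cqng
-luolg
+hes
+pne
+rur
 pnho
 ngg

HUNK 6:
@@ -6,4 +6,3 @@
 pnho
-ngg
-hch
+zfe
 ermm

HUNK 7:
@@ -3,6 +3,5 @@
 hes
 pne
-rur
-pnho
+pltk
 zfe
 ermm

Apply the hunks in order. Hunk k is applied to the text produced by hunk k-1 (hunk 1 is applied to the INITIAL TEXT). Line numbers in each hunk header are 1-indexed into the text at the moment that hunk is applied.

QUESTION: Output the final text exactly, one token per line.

Answer: kbj
cqng
hes
pne
pltk
zfe
ermm
uusow
yacft
ccr

Derivation:
Hunk 1: at line 7 remove [yggp] add [hch,ermm] -> 12 lines: kbj cqng luolg rtcd gop nyw makf ngg hch ermm nmij ccr
Hunk 2: at line 10 remove [nmij] add [uusow,yacft] -> 13 lines: kbj cqng luolg rtcd gop nyw makf ngg hch ermm uusow yacft ccr
Hunk 3: at line 4 remove [gop,nyw] add [gxl] -> 12 lines: kbj cqng luolg rtcd gxl makf ngg hch ermm uusow yacft ccr
Hunk 4: at line 3 remove [rtcd,gxl,makf] add [pnho] -> 10 lines: kbj cqng luolg pnho ngg hch ermm uusow yacft ccr
Hunk 5: at line 1 remove [luolg] add [hes,pne,rur] -> 12 lines: kbj cqng hes pne rur pnho ngg hch ermm uusow yacft ccr
Hunk 6: at line 6 remove [ngg,hch] add [zfe] -> 11 lines: kbj cqng hes pne rur pnho zfe ermm uusow yacft ccr
Hunk 7: at line 3 remove [rur,pnho] add [pltk] -> 10 lines: kbj cqng hes pne pltk zfe ermm uusow yacft ccr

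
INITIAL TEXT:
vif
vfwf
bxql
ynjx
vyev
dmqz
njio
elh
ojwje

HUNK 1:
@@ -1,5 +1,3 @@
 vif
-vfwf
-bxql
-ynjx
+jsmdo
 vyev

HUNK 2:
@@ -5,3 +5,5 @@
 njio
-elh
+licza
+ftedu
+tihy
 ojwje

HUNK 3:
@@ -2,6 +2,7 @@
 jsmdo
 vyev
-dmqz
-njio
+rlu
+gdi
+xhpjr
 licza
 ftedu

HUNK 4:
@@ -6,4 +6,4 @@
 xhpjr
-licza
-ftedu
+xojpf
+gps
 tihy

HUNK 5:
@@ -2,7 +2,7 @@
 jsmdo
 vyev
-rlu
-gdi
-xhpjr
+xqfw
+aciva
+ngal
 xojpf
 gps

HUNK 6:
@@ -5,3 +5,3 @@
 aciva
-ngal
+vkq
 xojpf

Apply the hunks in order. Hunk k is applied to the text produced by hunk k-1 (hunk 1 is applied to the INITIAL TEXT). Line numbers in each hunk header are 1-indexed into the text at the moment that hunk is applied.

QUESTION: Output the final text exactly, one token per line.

Hunk 1: at line 1 remove [vfwf,bxql,ynjx] add [jsmdo] -> 7 lines: vif jsmdo vyev dmqz njio elh ojwje
Hunk 2: at line 5 remove [elh] add [licza,ftedu,tihy] -> 9 lines: vif jsmdo vyev dmqz njio licza ftedu tihy ojwje
Hunk 3: at line 2 remove [dmqz,njio] add [rlu,gdi,xhpjr] -> 10 lines: vif jsmdo vyev rlu gdi xhpjr licza ftedu tihy ojwje
Hunk 4: at line 6 remove [licza,ftedu] add [xojpf,gps] -> 10 lines: vif jsmdo vyev rlu gdi xhpjr xojpf gps tihy ojwje
Hunk 5: at line 2 remove [rlu,gdi,xhpjr] add [xqfw,aciva,ngal] -> 10 lines: vif jsmdo vyev xqfw aciva ngal xojpf gps tihy ojwje
Hunk 6: at line 5 remove [ngal] add [vkq] -> 10 lines: vif jsmdo vyev xqfw aciva vkq xojpf gps tihy ojwje

Answer: vif
jsmdo
vyev
xqfw
aciva
vkq
xojpf
gps
tihy
ojwje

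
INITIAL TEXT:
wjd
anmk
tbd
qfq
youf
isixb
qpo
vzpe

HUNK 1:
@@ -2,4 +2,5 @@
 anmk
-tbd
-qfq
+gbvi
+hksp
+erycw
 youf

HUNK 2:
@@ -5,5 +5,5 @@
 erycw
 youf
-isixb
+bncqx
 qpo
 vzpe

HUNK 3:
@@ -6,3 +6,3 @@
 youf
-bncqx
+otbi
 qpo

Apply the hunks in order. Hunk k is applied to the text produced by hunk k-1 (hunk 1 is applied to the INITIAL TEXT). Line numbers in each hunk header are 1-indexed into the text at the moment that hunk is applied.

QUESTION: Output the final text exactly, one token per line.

Answer: wjd
anmk
gbvi
hksp
erycw
youf
otbi
qpo
vzpe

Derivation:
Hunk 1: at line 2 remove [tbd,qfq] add [gbvi,hksp,erycw] -> 9 lines: wjd anmk gbvi hksp erycw youf isixb qpo vzpe
Hunk 2: at line 5 remove [isixb] add [bncqx] -> 9 lines: wjd anmk gbvi hksp erycw youf bncqx qpo vzpe
Hunk 3: at line 6 remove [bncqx] add [otbi] -> 9 lines: wjd anmk gbvi hksp erycw youf otbi qpo vzpe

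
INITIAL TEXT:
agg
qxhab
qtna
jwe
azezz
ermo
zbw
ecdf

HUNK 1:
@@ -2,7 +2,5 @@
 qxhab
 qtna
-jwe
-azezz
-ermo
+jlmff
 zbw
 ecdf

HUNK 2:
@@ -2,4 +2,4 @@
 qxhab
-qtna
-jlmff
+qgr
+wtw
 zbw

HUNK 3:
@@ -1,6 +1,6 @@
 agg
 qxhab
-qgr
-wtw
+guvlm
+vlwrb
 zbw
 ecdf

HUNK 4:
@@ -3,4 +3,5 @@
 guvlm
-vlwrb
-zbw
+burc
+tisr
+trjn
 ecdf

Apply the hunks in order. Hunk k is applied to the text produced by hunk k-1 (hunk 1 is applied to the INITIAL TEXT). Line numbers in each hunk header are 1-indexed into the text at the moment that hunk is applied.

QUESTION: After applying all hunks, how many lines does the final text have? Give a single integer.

Answer: 7

Derivation:
Hunk 1: at line 2 remove [jwe,azezz,ermo] add [jlmff] -> 6 lines: agg qxhab qtna jlmff zbw ecdf
Hunk 2: at line 2 remove [qtna,jlmff] add [qgr,wtw] -> 6 lines: agg qxhab qgr wtw zbw ecdf
Hunk 3: at line 1 remove [qgr,wtw] add [guvlm,vlwrb] -> 6 lines: agg qxhab guvlm vlwrb zbw ecdf
Hunk 4: at line 3 remove [vlwrb,zbw] add [burc,tisr,trjn] -> 7 lines: agg qxhab guvlm burc tisr trjn ecdf
Final line count: 7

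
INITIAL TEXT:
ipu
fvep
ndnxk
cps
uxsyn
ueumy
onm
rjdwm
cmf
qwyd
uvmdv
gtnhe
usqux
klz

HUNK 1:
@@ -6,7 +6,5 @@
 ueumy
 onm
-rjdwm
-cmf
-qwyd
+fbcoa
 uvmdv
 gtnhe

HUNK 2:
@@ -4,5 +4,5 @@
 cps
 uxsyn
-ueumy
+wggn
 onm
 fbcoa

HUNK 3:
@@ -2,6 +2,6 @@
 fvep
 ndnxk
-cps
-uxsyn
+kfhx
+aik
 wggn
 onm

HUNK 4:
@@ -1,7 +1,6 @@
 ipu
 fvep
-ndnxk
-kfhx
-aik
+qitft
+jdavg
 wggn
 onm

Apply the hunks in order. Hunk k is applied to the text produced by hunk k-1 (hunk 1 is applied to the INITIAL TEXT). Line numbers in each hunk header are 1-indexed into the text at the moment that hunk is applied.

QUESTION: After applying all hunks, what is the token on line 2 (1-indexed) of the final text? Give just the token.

Answer: fvep

Derivation:
Hunk 1: at line 6 remove [rjdwm,cmf,qwyd] add [fbcoa] -> 12 lines: ipu fvep ndnxk cps uxsyn ueumy onm fbcoa uvmdv gtnhe usqux klz
Hunk 2: at line 4 remove [ueumy] add [wggn] -> 12 lines: ipu fvep ndnxk cps uxsyn wggn onm fbcoa uvmdv gtnhe usqux klz
Hunk 3: at line 2 remove [cps,uxsyn] add [kfhx,aik] -> 12 lines: ipu fvep ndnxk kfhx aik wggn onm fbcoa uvmdv gtnhe usqux klz
Hunk 4: at line 1 remove [ndnxk,kfhx,aik] add [qitft,jdavg] -> 11 lines: ipu fvep qitft jdavg wggn onm fbcoa uvmdv gtnhe usqux klz
Final line 2: fvep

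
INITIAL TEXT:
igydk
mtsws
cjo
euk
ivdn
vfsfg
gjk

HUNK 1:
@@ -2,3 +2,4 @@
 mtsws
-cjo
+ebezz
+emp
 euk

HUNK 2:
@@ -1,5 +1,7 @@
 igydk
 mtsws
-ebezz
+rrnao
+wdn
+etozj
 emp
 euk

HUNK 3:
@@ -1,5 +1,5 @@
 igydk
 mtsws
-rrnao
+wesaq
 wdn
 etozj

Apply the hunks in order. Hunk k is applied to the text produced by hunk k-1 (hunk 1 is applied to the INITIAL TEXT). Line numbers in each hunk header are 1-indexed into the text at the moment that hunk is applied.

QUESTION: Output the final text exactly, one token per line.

Hunk 1: at line 2 remove [cjo] add [ebezz,emp] -> 8 lines: igydk mtsws ebezz emp euk ivdn vfsfg gjk
Hunk 2: at line 1 remove [ebezz] add [rrnao,wdn,etozj] -> 10 lines: igydk mtsws rrnao wdn etozj emp euk ivdn vfsfg gjk
Hunk 3: at line 1 remove [rrnao] add [wesaq] -> 10 lines: igydk mtsws wesaq wdn etozj emp euk ivdn vfsfg gjk

Answer: igydk
mtsws
wesaq
wdn
etozj
emp
euk
ivdn
vfsfg
gjk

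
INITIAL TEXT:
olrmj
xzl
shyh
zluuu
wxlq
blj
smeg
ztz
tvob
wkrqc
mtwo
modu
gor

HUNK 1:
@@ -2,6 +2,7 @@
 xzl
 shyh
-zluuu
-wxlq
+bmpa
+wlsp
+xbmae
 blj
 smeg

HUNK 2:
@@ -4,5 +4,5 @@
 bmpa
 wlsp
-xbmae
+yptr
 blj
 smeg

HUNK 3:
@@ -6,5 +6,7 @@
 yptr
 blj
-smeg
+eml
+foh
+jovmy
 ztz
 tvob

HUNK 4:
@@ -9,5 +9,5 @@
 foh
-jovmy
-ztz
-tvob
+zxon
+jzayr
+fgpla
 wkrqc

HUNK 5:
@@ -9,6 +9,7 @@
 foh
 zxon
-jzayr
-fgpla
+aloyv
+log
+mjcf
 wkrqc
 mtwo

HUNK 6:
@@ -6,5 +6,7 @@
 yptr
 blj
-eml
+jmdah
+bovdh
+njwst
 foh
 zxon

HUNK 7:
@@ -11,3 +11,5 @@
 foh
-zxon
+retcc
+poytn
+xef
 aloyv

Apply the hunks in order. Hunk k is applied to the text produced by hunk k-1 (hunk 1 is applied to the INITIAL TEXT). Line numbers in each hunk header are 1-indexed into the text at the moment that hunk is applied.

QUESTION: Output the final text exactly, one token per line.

Hunk 1: at line 2 remove [zluuu,wxlq] add [bmpa,wlsp,xbmae] -> 14 lines: olrmj xzl shyh bmpa wlsp xbmae blj smeg ztz tvob wkrqc mtwo modu gor
Hunk 2: at line 4 remove [xbmae] add [yptr] -> 14 lines: olrmj xzl shyh bmpa wlsp yptr blj smeg ztz tvob wkrqc mtwo modu gor
Hunk 3: at line 6 remove [smeg] add [eml,foh,jovmy] -> 16 lines: olrmj xzl shyh bmpa wlsp yptr blj eml foh jovmy ztz tvob wkrqc mtwo modu gor
Hunk 4: at line 9 remove [jovmy,ztz,tvob] add [zxon,jzayr,fgpla] -> 16 lines: olrmj xzl shyh bmpa wlsp yptr blj eml foh zxon jzayr fgpla wkrqc mtwo modu gor
Hunk 5: at line 9 remove [jzayr,fgpla] add [aloyv,log,mjcf] -> 17 lines: olrmj xzl shyh bmpa wlsp yptr blj eml foh zxon aloyv log mjcf wkrqc mtwo modu gor
Hunk 6: at line 6 remove [eml] add [jmdah,bovdh,njwst] -> 19 lines: olrmj xzl shyh bmpa wlsp yptr blj jmdah bovdh njwst foh zxon aloyv log mjcf wkrqc mtwo modu gor
Hunk 7: at line 11 remove [zxon] add [retcc,poytn,xef] -> 21 lines: olrmj xzl shyh bmpa wlsp yptr blj jmdah bovdh njwst foh retcc poytn xef aloyv log mjcf wkrqc mtwo modu gor

Answer: olrmj
xzl
shyh
bmpa
wlsp
yptr
blj
jmdah
bovdh
njwst
foh
retcc
poytn
xef
aloyv
log
mjcf
wkrqc
mtwo
modu
gor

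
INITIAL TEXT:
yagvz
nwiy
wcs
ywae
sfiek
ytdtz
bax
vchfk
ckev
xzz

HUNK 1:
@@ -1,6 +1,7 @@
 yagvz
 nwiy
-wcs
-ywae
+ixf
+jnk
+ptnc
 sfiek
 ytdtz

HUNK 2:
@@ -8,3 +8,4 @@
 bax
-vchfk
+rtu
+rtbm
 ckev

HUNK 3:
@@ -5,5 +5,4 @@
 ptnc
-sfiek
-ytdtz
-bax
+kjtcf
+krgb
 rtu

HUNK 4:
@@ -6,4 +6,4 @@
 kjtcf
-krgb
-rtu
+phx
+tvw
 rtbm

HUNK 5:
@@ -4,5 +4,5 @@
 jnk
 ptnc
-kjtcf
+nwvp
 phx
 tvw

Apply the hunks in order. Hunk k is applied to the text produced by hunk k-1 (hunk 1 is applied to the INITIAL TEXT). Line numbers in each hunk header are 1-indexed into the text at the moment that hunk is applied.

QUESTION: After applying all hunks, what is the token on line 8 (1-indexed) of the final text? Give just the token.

Answer: tvw

Derivation:
Hunk 1: at line 1 remove [wcs,ywae] add [ixf,jnk,ptnc] -> 11 lines: yagvz nwiy ixf jnk ptnc sfiek ytdtz bax vchfk ckev xzz
Hunk 2: at line 8 remove [vchfk] add [rtu,rtbm] -> 12 lines: yagvz nwiy ixf jnk ptnc sfiek ytdtz bax rtu rtbm ckev xzz
Hunk 3: at line 5 remove [sfiek,ytdtz,bax] add [kjtcf,krgb] -> 11 lines: yagvz nwiy ixf jnk ptnc kjtcf krgb rtu rtbm ckev xzz
Hunk 4: at line 6 remove [krgb,rtu] add [phx,tvw] -> 11 lines: yagvz nwiy ixf jnk ptnc kjtcf phx tvw rtbm ckev xzz
Hunk 5: at line 4 remove [kjtcf] add [nwvp] -> 11 lines: yagvz nwiy ixf jnk ptnc nwvp phx tvw rtbm ckev xzz
Final line 8: tvw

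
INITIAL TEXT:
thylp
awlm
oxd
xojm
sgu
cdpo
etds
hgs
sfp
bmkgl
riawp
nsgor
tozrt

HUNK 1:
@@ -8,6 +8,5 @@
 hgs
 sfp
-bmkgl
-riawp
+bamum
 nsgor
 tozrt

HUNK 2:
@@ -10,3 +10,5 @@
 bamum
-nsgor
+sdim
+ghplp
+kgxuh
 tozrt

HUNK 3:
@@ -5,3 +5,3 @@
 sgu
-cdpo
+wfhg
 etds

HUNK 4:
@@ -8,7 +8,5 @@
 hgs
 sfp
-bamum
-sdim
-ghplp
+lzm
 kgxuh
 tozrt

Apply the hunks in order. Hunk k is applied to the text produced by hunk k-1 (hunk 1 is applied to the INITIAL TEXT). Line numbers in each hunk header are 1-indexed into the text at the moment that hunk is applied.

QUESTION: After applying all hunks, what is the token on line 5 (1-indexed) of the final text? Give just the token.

Hunk 1: at line 8 remove [bmkgl,riawp] add [bamum] -> 12 lines: thylp awlm oxd xojm sgu cdpo etds hgs sfp bamum nsgor tozrt
Hunk 2: at line 10 remove [nsgor] add [sdim,ghplp,kgxuh] -> 14 lines: thylp awlm oxd xojm sgu cdpo etds hgs sfp bamum sdim ghplp kgxuh tozrt
Hunk 3: at line 5 remove [cdpo] add [wfhg] -> 14 lines: thylp awlm oxd xojm sgu wfhg etds hgs sfp bamum sdim ghplp kgxuh tozrt
Hunk 4: at line 8 remove [bamum,sdim,ghplp] add [lzm] -> 12 lines: thylp awlm oxd xojm sgu wfhg etds hgs sfp lzm kgxuh tozrt
Final line 5: sgu

Answer: sgu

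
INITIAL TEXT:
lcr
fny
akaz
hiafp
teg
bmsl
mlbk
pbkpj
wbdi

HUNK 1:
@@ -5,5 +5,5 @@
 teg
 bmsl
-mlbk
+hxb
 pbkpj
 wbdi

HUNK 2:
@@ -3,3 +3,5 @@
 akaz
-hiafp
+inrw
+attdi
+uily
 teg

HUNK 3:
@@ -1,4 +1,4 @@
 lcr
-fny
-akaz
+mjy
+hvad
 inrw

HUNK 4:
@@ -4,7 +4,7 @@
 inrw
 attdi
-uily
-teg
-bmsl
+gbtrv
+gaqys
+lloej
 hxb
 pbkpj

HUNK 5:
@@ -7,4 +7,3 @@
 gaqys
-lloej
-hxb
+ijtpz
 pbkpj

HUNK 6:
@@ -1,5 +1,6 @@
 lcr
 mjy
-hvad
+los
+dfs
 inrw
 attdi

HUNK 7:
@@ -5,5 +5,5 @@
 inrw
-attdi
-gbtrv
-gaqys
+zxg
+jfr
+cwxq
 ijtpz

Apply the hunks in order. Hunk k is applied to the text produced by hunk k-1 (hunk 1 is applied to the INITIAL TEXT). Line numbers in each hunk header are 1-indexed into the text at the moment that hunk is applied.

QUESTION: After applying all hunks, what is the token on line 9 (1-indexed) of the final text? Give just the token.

Hunk 1: at line 5 remove [mlbk] add [hxb] -> 9 lines: lcr fny akaz hiafp teg bmsl hxb pbkpj wbdi
Hunk 2: at line 3 remove [hiafp] add [inrw,attdi,uily] -> 11 lines: lcr fny akaz inrw attdi uily teg bmsl hxb pbkpj wbdi
Hunk 3: at line 1 remove [fny,akaz] add [mjy,hvad] -> 11 lines: lcr mjy hvad inrw attdi uily teg bmsl hxb pbkpj wbdi
Hunk 4: at line 4 remove [uily,teg,bmsl] add [gbtrv,gaqys,lloej] -> 11 lines: lcr mjy hvad inrw attdi gbtrv gaqys lloej hxb pbkpj wbdi
Hunk 5: at line 7 remove [lloej,hxb] add [ijtpz] -> 10 lines: lcr mjy hvad inrw attdi gbtrv gaqys ijtpz pbkpj wbdi
Hunk 6: at line 1 remove [hvad] add [los,dfs] -> 11 lines: lcr mjy los dfs inrw attdi gbtrv gaqys ijtpz pbkpj wbdi
Hunk 7: at line 5 remove [attdi,gbtrv,gaqys] add [zxg,jfr,cwxq] -> 11 lines: lcr mjy los dfs inrw zxg jfr cwxq ijtpz pbkpj wbdi
Final line 9: ijtpz

Answer: ijtpz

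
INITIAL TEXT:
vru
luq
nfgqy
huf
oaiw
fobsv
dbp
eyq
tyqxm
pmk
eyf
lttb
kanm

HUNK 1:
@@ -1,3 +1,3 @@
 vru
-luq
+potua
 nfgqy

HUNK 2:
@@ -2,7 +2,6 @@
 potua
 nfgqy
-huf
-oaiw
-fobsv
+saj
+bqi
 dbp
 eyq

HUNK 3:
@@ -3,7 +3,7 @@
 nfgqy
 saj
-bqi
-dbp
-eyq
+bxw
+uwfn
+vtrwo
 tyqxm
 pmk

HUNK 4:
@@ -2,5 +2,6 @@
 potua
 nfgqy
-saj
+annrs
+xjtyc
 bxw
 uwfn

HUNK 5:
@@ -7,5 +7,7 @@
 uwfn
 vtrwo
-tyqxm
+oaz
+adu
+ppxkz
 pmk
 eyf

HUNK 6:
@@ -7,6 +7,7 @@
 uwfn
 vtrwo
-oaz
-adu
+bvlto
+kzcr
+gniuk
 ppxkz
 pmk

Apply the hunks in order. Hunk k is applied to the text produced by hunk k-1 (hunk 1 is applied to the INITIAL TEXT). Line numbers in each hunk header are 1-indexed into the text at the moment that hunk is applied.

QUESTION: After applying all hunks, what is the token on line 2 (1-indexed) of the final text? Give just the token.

Answer: potua

Derivation:
Hunk 1: at line 1 remove [luq] add [potua] -> 13 lines: vru potua nfgqy huf oaiw fobsv dbp eyq tyqxm pmk eyf lttb kanm
Hunk 2: at line 2 remove [huf,oaiw,fobsv] add [saj,bqi] -> 12 lines: vru potua nfgqy saj bqi dbp eyq tyqxm pmk eyf lttb kanm
Hunk 3: at line 3 remove [bqi,dbp,eyq] add [bxw,uwfn,vtrwo] -> 12 lines: vru potua nfgqy saj bxw uwfn vtrwo tyqxm pmk eyf lttb kanm
Hunk 4: at line 2 remove [saj] add [annrs,xjtyc] -> 13 lines: vru potua nfgqy annrs xjtyc bxw uwfn vtrwo tyqxm pmk eyf lttb kanm
Hunk 5: at line 7 remove [tyqxm] add [oaz,adu,ppxkz] -> 15 lines: vru potua nfgqy annrs xjtyc bxw uwfn vtrwo oaz adu ppxkz pmk eyf lttb kanm
Hunk 6: at line 7 remove [oaz,adu] add [bvlto,kzcr,gniuk] -> 16 lines: vru potua nfgqy annrs xjtyc bxw uwfn vtrwo bvlto kzcr gniuk ppxkz pmk eyf lttb kanm
Final line 2: potua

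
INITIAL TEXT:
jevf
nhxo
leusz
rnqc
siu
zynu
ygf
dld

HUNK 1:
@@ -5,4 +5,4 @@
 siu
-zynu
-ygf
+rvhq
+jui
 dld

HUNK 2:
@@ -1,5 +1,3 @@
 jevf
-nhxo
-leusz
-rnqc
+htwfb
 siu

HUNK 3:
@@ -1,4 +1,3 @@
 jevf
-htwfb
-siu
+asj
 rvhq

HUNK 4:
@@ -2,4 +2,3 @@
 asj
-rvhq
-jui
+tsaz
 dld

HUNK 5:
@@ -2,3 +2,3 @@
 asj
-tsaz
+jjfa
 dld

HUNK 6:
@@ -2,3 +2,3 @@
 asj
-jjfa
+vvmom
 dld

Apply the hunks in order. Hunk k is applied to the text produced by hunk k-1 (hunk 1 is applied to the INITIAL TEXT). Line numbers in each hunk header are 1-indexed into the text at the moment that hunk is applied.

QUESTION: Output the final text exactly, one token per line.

Hunk 1: at line 5 remove [zynu,ygf] add [rvhq,jui] -> 8 lines: jevf nhxo leusz rnqc siu rvhq jui dld
Hunk 2: at line 1 remove [nhxo,leusz,rnqc] add [htwfb] -> 6 lines: jevf htwfb siu rvhq jui dld
Hunk 3: at line 1 remove [htwfb,siu] add [asj] -> 5 lines: jevf asj rvhq jui dld
Hunk 4: at line 2 remove [rvhq,jui] add [tsaz] -> 4 lines: jevf asj tsaz dld
Hunk 5: at line 2 remove [tsaz] add [jjfa] -> 4 lines: jevf asj jjfa dld
Hunk 6: at line 2 remove [jjfa] add [vvmom] -> 4 lines: jevf asj vvmom dld

Answer: jevf
asj
vvmom
dld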